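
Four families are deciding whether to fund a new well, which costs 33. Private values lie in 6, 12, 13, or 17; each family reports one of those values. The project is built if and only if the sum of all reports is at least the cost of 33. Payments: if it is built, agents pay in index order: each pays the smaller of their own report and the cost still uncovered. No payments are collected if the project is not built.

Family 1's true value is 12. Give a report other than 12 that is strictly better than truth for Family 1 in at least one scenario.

6

Suppose Family 2 reports 6, Family 3 reports 6 and Family 4 reports 17.
Report 12: project built, pays 12, utility 12 - 12 = 0.
Report 6: project built, pays 6, utility 12 - 6 = 6.
So reporting 6 beats truth here (6 > 0).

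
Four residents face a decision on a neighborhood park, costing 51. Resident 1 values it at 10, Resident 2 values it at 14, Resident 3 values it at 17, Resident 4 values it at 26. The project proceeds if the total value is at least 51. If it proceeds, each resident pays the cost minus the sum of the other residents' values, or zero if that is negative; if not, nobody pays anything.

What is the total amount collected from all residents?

Total value 67 ≥ cost 51, so it is built.
Resident 1: others sum to 57; max(0, 51 - 57) = 0.
Resident 2: others sum to 53; max(0, 51 - 53) = 0.
Resident 3: others sum to 50; max(0, 51 - 50) = 1.
Resident 4: others sum to 41; max(0, 51 - 41) = 10.
Total collected = 0 + 0 + 1 + 10 = 11.

11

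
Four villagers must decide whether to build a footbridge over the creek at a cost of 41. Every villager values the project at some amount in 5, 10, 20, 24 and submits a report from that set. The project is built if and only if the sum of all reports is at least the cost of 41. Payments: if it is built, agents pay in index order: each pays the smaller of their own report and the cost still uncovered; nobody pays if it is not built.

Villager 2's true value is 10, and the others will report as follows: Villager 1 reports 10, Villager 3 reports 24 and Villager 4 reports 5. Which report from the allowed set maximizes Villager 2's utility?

5

Report 5: project built, pays 5, utility 10 - 5 = 5.
Report 10: project built, pays 10, utility 10 - 10 = 0.
Report 20: project built, pays 20, utility 10 - 20 = -10.
Report 24: project built, pays 24, utility 10 - 24 = -14.
The best choice is 5 with utility 5.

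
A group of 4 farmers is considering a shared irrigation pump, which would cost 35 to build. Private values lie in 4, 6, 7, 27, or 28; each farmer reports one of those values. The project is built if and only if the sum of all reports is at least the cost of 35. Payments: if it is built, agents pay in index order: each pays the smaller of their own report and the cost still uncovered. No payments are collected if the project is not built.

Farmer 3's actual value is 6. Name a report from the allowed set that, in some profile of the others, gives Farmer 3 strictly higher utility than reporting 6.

Suppose Farmer 1 reports 4, Farmer 2 reports 4 and Farmer 4 reports 27.
Report 6: project built, pays 6, utility 6 - 6 = 0.
Report 4: project built, pays 4, utility 6 - 4 = 2.
So reporting 4 beats truth here (2 > 0).

4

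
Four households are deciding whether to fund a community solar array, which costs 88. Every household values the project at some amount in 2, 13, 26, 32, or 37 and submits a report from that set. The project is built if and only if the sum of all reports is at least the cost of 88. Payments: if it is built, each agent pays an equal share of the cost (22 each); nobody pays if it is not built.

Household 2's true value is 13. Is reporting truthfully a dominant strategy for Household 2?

Consider the case where Household 1 reports 2, Household 3 reports 37 and Household 4 reports 37.
Truthful report 13: project built, pays 22, utility 13 - 22 = -9.
Report 2 instead: project not built, utility 0.
Since 0 > -9, reporting 2 is strictly better here, so truthful reporting is not dominant.

No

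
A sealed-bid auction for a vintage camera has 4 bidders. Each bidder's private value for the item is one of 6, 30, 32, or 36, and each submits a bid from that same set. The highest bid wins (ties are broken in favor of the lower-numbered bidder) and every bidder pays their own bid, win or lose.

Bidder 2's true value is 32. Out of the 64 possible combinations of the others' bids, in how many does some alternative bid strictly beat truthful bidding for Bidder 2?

50

Others bid (6, 6, 6): truth gives 0; bid 30 gives 2 > 0. Violating.
Others bid (6, 6, 30): truth gives 0; bid 30 gives 2 > 0. Violating.
Others bid (6, 6, 36): truth gives -32; bid 36 gives -4 > -32. Violating.
Others bid (6, 30, 6): truth gives 0; bid 30 gives 2 > 0. Violating.
Others bid (6, 6, 32): truth gives 0; no alternative beats it.
Others bid (6, 30, 32): truth gives 0; no alternative beats it.
(Checking all 64 profiles: 50 have a profitable deviation, 14 do not.)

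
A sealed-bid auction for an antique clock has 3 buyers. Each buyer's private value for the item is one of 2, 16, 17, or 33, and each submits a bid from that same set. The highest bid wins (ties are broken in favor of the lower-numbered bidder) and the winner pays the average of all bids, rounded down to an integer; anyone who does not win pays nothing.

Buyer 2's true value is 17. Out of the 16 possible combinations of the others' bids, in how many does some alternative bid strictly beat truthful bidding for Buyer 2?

Others bid (2, 2): truth gives 10; bid 16 gives 11 > 10. Violating.
Others bid (2, 16): truth gives 6; no alternative beats it.
Others bid (2, 17): truth gives 5; no alternative beats it.
(Checking all 16 profiles: 1 has a profitable deviation, 15 do not.)

1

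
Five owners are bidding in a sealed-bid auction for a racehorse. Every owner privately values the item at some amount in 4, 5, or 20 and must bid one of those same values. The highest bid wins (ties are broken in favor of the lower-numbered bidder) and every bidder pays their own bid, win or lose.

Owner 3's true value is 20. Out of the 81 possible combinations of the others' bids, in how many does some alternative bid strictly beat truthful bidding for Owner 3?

49

Others bid (4, 4, 4, 4): truth gives 0; bid 5 gives 15 > 0. Violating.
Others bid (4, 4, 4, 5): truth gives 0; bid 5 gives 15 > 0. Violating.
Others bid (4, 4, 5, 4): truth gives 0; bid 5 gives 15 > 0. Violating.
Others bid (4, 4, 5, 5): truth gives 0; bid 5 gives 15 > 0. Violating.
Others bid (4, 4, 4, 20): truth gives 0; no alternative beats it.
Others bid (4, 4, 5, 20): truth gives 0; no alternative beats it.
(Checking all 81 profiles: 49 have a profitable deviation, 32 do not.)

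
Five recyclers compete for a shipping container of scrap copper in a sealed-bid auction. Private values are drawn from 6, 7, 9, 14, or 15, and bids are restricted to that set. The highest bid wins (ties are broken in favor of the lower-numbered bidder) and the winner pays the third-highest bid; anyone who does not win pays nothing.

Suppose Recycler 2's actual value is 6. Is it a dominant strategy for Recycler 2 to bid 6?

Check each profile of the others' bids and compare truth against every alternative bid.
Others bid (6, 6, 7, 7): truth gives 0, best alternative gives -1.
Others bid (6, 7, 6, 7): truth gives 0, best alternative gives -1.
Others bid (6, 7, 7, 6): truth gives 0, best alternative gives -1.
Others bid (6, 7, 7, 7): truth gives 0, best alternative gives -1.
Others bid (6, 6, 6, 6): truth gives 0, best alternative gives 0.
Others bid (6, 6, 6, 7): truth gives 0, best alternative gives 0.
(Remaining 619 profiles checked similarly; truth is weakly best in each.)
In every case the truthful bid is at least as good as any alternative, so it is a dominant strategy.

Yes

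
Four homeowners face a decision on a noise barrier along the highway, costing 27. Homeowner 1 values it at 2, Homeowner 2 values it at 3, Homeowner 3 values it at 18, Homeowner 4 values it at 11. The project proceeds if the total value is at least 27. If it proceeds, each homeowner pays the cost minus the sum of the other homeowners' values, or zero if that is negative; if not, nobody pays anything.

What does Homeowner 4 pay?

Total value 34 ≥ cost 27, so the project is built.
The other homeowners' values sum to 23.
Cost minus that sum is 27 - 23 = 4.

4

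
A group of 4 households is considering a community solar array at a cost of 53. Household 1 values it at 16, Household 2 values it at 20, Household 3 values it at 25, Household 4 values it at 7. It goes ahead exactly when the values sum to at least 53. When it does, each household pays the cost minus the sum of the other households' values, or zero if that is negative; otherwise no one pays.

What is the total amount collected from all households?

16

Total value 68 ≥ cost 53, so it is built.
Household 1: others sum to 52; max(0, 53 - 52) = 1.
Household 2: others sum to 48; max(0, 53 - 48) = 5.
Household 3: others sum to 43; max(0, 53 - 43) = 10.
Household 4: others sum to 61; max(0, 53 - 61) = 0.
Total collected = 1 + 5 + 10 + 0 = 16.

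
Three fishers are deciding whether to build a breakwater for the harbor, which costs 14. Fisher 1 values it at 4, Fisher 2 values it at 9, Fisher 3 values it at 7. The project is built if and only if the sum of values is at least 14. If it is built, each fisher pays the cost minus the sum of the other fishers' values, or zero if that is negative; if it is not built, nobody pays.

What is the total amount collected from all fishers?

4

Total value 20 ≥ cost 14, so it is built.
Fisher 1: others sum to 16; max(0, 14 - 16) = 0.
Fisher 2: others sum to 11; max(0, 14 - 11) = 3.
Fisher 3: others sum to 13; max(0, 14 - 13) = 1.
Total collected = 0 + 3 + 1 = 4.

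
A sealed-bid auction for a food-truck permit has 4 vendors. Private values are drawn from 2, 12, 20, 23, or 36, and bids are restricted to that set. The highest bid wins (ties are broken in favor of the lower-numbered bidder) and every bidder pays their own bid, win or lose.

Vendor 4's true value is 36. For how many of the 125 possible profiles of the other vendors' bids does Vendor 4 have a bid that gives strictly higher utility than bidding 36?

Others bid (2, 2, 2): truth gives 0; bid 12 gives 24 > 0. Violating.
Others bid (2, 2, 12): truth gives 0; bid 20 gives 16 > 0. Violating.
Others bid (2, 2, 20): truth gives 0; bid 23 gives 13 > 0. Violating.
Others bid (2, 2, 36): truth gives -36; bid 2 gives -2 > -36. Violating.
Others bid (2, 2, 23): truth gives 0; no alternative beats it.
Others bid (2, 12, 23): truth gives 0; no alternative beats it.
(Checking all 125 profiles: 88 have a profitable deviation, 37 do not.)

88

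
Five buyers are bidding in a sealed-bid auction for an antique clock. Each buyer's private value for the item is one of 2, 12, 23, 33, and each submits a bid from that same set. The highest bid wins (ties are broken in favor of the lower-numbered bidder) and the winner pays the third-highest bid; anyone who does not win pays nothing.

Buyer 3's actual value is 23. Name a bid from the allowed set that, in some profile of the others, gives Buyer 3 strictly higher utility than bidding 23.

Suppose Buyer 1 bids 2, Buyer 2 bids 2, Buyer 4 bids 2 and Buyer 5 bids 33.
Bid 23: loses, pays 0, utility 0.
Bid 33: wins, pays 2, utility 23 - 2 = 21.
So bidding 33 beats truth here (21 > 0).

33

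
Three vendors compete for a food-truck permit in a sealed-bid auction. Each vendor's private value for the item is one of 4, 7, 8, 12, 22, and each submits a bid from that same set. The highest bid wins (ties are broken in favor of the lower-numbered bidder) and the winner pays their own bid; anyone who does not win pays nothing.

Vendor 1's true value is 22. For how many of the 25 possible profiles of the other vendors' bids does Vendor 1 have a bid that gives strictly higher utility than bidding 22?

Others bid (4, 4): truth gives 0; bid 4 gives 18 > 0. Violating.
Others bid (4, 7): truth gives 0; bid 7 gives 15 > 0. Violating.
Others bid (4, 8): truth gives 0; bid 8 gives 14 > 0. Violating.
Others bid (4, 12): truth gives 0; bid 12 gives 10 > 0. Violating.
Others bid (4, 22): truth gives 0; no alternative beats it.
Others bid (7, 22): truth gives 0; no alternative beats it.
(Checking all 25 profiles: 16 have a profitable deviation, 9 do not.)

16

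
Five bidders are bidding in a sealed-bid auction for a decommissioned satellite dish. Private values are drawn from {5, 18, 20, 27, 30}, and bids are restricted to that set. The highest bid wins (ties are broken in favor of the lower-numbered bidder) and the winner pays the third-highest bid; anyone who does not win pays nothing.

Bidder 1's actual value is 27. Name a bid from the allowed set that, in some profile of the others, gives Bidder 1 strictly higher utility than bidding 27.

Suppose Bidder 2 bids 5, Bidder 3 bids 5, Bidder 4 bids 5 and Bidder 5 bids 30.
Bid 27: loses, pays 0, utility 0.
Bid 30: wins, pays 5, utility 27 - 5 = 22.
So bidding 30 beats truth here (22 > 0).

30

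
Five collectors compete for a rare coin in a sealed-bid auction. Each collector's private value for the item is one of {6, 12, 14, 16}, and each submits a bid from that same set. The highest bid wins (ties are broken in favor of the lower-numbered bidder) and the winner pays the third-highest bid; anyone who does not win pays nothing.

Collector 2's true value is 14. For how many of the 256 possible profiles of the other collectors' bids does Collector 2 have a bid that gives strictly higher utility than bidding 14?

32

Others bid (6, 6, 6, 16): truth gives 0; bid 16 gives 8 > 0. Violating.
Others bid (6, 6, 12, 16): truth gives 0; bid 16 gives 2 > 0. Violating.
Others bid (6, 6, 16, 6): truth gives 0; bid 16 gives 8 > 0. Violating.
Others bid (6, 6, 16, 12): truth gives 0; bid 16 gives 2 > 0. Violating.
Others bid (6, 6, 6, 6): truth gives 8; no alternative beats it.
Others bid (6, 6, 6, 12): truth gives 8; no alternative beats it.
(Checking all 256 profiles: 32 have a profitable deviation, 224 do not.)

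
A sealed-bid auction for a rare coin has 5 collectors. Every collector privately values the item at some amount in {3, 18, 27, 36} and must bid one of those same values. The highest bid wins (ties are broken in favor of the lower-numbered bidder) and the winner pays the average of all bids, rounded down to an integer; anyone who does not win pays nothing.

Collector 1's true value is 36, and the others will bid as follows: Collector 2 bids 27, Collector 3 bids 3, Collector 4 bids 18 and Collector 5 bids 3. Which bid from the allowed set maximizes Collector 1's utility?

Bid 3: loses, pays 0, utility 0.
Bid 18: loses, pays 0, utility 0.
Bid 27: wins, pays 15, utility 36 - 15 = 21.
Bid 36: wins, pays 17, utility 36 - 17 = 19.
The best choice is 27 with utility 21.

27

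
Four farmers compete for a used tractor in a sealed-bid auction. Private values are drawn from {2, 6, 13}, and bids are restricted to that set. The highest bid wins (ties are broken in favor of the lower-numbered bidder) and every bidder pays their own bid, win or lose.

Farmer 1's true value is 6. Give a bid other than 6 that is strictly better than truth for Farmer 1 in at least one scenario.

2

Suppose Farmer 2 bids 2, Farmer 3 bids 2 and Farmer 4 bids 2.
Bid 6: wins, pays 6, utility 6 - 6 = 0.
Bid 2: wins, pays 2, utility 6 - 2 = 4.
So bidding 2 beats truth here (4 > 0).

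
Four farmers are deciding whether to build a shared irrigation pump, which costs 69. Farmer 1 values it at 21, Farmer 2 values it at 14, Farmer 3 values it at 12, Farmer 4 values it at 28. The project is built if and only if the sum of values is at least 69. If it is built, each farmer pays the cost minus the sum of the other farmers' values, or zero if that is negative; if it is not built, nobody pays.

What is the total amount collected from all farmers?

51

Total value 75 ≥ cost 69, so it is built.
Farmer 1: others sum to 54; max(0, 69 - 54) = 15.
Farmer 2: others sum to 61; max(0, 69 - 61) = 8.
Farmer 3: others sum to 63; max(0, 69 - 63) = 6.
Farmer 4: others sum to 47; max(0, 69 - 47) = 22.
Total collected = 15 + 8 + 6 + 22 = 51.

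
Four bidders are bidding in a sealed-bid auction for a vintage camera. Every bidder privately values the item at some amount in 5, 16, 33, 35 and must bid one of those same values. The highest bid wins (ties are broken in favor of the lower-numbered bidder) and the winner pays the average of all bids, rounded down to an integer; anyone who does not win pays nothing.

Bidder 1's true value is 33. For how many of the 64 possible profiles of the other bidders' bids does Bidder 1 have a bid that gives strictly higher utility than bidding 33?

Others bid (5, 5, 5): truth gives 21; bid 5 gives 28 > 21. Violating.
Others bid (5, 5, 16): truth gives 19; bid 16 gives 23 > 19. Violating.
Others bid (5, 5, 35): truth gives 0; bid 35 gives 13 > 0. Violating.
Others bid (5, 16, 5): truth gives 19; bid 16 gives 23 > 19. Violating.
Others bid (5, 5, 33): truth gives 14; no alternative beats it.
Others bid (5, 16, 33): truth gives 12; no alternative beats it.
(Checking all 64 profiles: 38 have a profitable deviation, 26 do not.)

38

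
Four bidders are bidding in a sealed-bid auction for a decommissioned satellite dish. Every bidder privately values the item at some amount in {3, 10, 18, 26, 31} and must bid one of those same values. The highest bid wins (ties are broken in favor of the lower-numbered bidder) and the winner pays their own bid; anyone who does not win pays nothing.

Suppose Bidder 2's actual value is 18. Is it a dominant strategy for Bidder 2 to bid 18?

No

Consider the case where Bidder 1 bids 3, Bidder 3 bids 3 and Bidder 4 bids 3.
Truthful bid 18: wins, pays 18, utility 18 - 18 = 0.
Bid 10 instead: wins, pays 10, utility 18 - 10 = 8.
Since 8 > 0, bidding 10 is strictly better here, so truthful bidding is not dominant.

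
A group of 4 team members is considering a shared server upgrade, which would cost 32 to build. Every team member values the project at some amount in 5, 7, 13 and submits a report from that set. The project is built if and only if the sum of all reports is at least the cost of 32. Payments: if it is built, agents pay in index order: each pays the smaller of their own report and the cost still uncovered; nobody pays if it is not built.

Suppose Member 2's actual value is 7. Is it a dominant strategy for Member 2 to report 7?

Consider the case where Member 1 reports 5, Member 3 reports 13 and Member 4 reports 13.
Truthful report 7: project built, pays 7, utility 7 - 7 = 0.
Report 5 instead: project built, pays 5, utility 7 - 5 = 2.
Since 2 > 0, reporting 5 is strictly better here, so truthful reporting is not dominant.

No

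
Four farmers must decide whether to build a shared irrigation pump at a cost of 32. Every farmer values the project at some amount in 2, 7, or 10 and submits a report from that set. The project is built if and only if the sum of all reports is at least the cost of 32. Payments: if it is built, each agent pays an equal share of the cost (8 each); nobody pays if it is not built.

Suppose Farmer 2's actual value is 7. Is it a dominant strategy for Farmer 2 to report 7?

Consider the case where Farmer 1 reports 7, Farmer 3 reports 10 and Farmer 4 reports 10.
Truthful report 7: project built, pays 8, utility 7 - 8 = -1.
Report 2 instead: project not built, utility 0.
Since 0 > -1, reporting 2 is strictly better here, so truthful reporting is not dominant.

No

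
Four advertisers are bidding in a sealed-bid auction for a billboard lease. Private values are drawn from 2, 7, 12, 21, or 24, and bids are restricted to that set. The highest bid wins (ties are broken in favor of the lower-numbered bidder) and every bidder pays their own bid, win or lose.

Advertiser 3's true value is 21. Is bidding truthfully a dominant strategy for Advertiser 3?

No

Consider the case where Advertiser 1 bids 2, Advertiser 2 bids 2 and Advertiser 4 bids 2.
Truthful bid 21: wins, pays 21, utility 21 - 21 = 0.
Bid 7 instead: wins, pays 7, utility 21 - 7 = 14.
Since 14 > 0, bidding 7 is strictly better here, so truthful bidding is not dominant.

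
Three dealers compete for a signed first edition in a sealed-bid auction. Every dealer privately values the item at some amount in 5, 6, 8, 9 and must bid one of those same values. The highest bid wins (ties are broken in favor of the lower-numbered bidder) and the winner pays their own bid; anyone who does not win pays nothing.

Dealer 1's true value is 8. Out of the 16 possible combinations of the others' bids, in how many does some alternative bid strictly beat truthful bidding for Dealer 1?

4

Others bid (5, 5): truth gives 0; bid 5 gives 3 > 0. Violating.
Others bid (5, 6): truth gives 0; bid 6 gives 2 > 0. Violating.
Others bid (6, 5): truth gives 0; bid 6 gives 2 > 0. Violating.
Others bid (6, 6): truth gives 0; bid 6 gives 2 > 0. Violating.
Others bid (5, 8): truth gives 0; no alternative beats it.
Others bid (5, 9): truth gives 0; no alternative beats it.
(Checking all 16 profiles: 4 have a profitable deviation, 12 do not.)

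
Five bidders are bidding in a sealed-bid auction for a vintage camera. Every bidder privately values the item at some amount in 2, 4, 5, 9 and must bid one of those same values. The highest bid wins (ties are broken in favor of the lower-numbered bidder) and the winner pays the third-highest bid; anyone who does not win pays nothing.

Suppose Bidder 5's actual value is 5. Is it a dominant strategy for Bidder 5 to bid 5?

No

Consider the case where Bidder 1 bids 2, Bidder 2 bids 2, Bidder 3 bids 2 and Bidder 4 bids 5.
Truthful bid 5: loses, pays 0, utility 0.
Bid 9 instead: wins, pays 2, utility 5 - 2 = 3.
Since 3 > 0, bidding 9 is strictly better here, so truthful bidding is not dominant.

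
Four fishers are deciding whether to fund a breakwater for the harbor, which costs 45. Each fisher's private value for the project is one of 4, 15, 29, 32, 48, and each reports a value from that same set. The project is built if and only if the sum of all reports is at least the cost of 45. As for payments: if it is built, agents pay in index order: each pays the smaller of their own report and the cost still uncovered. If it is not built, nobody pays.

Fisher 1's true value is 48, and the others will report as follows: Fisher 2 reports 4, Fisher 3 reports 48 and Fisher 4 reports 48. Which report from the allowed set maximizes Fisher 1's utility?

4

Report 4: project built, pays 4, utility 48 - 4 = 44.
Report 15: project built, pays 15, utility 48 - 15 = 33.
Report 29: project built, pays 29, utility 48 - 29 = 19.
Report 32: project built, pays 32, utility 48 - 32 = 16.
Report 48: project built, pays 45, utility 48 - 45 = 3.
The best choice is 4 with utility 44.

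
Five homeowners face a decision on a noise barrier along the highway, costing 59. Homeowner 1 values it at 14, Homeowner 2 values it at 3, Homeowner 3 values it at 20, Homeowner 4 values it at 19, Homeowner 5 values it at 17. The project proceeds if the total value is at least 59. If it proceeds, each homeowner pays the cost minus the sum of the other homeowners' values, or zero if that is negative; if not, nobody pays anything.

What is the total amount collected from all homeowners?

14

Total value 73 ≥ cost 59, so it is built.
Homeowner 1: others sum to 59; max(0, 59 - 59) = 0.
Homeowner 2: others sum to 70; max(0, 59 - 70) = 0.
Homeowner 3: others sum to 53; max(0, 59 - 53) = 6.
Homeowner 4: others sum to 54; max(0, 59 - 54) = 5.
Homeowner 5: others sum to 56; max(0, 59 - 56) = 3.
Total collected = 0 + 0 + 6 + 5 + 3 = 14.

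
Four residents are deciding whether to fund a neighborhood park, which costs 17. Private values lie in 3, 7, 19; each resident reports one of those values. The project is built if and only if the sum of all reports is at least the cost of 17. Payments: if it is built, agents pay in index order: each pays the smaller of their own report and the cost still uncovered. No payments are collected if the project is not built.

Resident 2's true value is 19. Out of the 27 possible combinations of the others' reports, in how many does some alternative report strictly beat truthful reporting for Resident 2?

17

Others report (3, 3, 7): truth gives 5; report 7 gives 12 > 5. Violating.
Others report (3, 3, 19): truth gives 5; report 3 gives 16 > 5. Violating.
Others report (3, 7, 3): truth gives 5; report 7 gives 12 > 5. Violating.
Others report (3, 7, 7): truth gives 5; report 3 gives 16 > 5. Violating.
Others report (3, 3, 3): truth gives 5; no alternative beats it.
Others report (19, 3, 3): truth gives 19; no alternative beats it.
(Checking all 27 profiles: 17 have a profitable deviation, 10 do not.)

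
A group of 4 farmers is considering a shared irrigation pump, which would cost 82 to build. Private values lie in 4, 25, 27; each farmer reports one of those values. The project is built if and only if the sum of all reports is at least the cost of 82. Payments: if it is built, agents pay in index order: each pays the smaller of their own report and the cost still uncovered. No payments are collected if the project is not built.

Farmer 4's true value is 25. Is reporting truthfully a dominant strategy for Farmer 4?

Check each profile of the others' reports and compare truth against every alternative report.
Others report (27, 27, 27): truth gives 24, best alternative gives 24.
Others report (25, 27, 27): truth gives 22, best alternative gives 22.
Others report (27, 25, 27): truth gives 22, best alternative gives 22.
Others report (27, 27, 25): truth gives 22, best alternative gives 22.
Others report (25, 25, 27): truth gives 20, best alternative gives 20.
Others report (25, 27, 25): truth gives 20, best alternative gives 20.
(Remaining 21 profiles checked similarly; truth is weakly best in each.)
In every case the truthful report is at least as good as any alternative, so it is a dominant strategy.

Yes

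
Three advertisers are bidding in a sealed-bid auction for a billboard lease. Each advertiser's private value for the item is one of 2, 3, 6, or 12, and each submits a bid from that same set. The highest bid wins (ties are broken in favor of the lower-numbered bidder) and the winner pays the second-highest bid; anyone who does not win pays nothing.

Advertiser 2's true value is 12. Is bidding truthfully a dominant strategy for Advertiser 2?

Yes

Check each profile of the others' bids and compare truth against every alternative bid.
Others bid (6, 2): truth gives 6, best alternative gives 0.
Others bid (6, 3): truth gives 6, best alternative gives 0.
Others bid (6, 6): truth gives 6, best alternative gives 0.
Others bid (2, 2): truth gives 10, best alternative gives 10.
Others bid (2, 3): truth gives 9, best alternative gives 9.
Others bid (3, 2): truth gives 9, best alternative gives 9.
(Remaining 10 profiles checked similarly; truth is weakly best in each.)
In every case the truthful bid is at least as good as any alternative, so it is a dominant strategy.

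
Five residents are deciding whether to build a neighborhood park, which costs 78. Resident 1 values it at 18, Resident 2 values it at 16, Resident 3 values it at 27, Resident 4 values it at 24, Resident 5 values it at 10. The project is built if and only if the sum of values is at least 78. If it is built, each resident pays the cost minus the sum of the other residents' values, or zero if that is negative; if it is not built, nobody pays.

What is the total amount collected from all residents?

18

Total value 95 ≥ cost 78, so it is built.
Resident 1: others sum to 77; max(0, 78 - 77) = 1.
Resident 2: others sum to 79; max(0, 78 - 79) = 0.
Resident 3: others sum to 68; max(0, 78 - 68) = 10.
Resident 4: others sum to 71; max(0, 78 - 71) = 7.
Resident 5: others sum to 85; max(0, 78 - 85) = 0.
Total collected = 1 + 0 + 10 + 7 + 0 = 18.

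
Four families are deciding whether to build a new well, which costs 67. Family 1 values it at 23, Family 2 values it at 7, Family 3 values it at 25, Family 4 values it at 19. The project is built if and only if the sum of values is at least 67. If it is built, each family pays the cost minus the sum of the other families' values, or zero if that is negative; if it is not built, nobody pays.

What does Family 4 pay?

Total value 74 ≥ cost 67, so the project is built.
The other families' values sum to 55.
Cost minus that sum is 67 - 55 = 12.

12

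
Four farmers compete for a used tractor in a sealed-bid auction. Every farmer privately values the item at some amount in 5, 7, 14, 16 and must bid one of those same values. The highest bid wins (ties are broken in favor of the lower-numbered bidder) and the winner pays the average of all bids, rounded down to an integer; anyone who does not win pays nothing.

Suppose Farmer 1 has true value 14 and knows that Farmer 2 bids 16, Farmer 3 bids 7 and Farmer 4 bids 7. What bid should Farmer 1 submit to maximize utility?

16

Bid 5: loses, pays 0, utility 0.
Bid 7: loses, pays 0, utility 0.
Bid 14: loses, pays 0, utility 0.
Bid 16: wins, pays 11, utility 14 - 11 = 3.
The best choice is 16 with utility 3.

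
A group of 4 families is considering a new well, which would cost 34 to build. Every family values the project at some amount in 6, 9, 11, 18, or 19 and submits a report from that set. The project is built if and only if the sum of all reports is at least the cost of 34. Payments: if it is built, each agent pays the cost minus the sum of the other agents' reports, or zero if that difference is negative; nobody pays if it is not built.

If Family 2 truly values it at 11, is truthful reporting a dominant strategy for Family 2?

Check each profile of the others' reports and compare truth against every alternative report.
Others report (6, 9, 19): truth gives 11, best alternative gives 11.
Others report (6, 11, 18): truth gives 11, best alternative gives 11.
Others report (6, 11, 19): truth gives 11, best alternative gives 11.
Others report (6, 18, 11): truth gives 11, best alternative gives 11.
Others report (6, 18, 18): truth gives 11, best alternative gives 11.
Others report (6, 18, 19): truth gives 11, best alternative gives 11.
(Remaining 119 profiles checked similarly; truth is weakly best in each.)
In every case the truthful report is at least as good as any alternative, so it is a dominant strategy.

Yes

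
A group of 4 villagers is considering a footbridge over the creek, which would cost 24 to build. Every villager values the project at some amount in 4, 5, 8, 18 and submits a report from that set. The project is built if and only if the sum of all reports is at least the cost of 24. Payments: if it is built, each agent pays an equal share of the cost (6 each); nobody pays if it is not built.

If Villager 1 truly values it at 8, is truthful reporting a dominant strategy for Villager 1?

No

Consider the case where Villager 2 reports 4, Villager 3 reports 4 and Villager 4 reports 4.
Truthful report 8: project not built, utility 0.
Report 18 instead: project built, pays 6, utility 8 - 6 = 2.
Since 2 > 0, reporting 18 is strictly better here, so truthful reporting is not dominant.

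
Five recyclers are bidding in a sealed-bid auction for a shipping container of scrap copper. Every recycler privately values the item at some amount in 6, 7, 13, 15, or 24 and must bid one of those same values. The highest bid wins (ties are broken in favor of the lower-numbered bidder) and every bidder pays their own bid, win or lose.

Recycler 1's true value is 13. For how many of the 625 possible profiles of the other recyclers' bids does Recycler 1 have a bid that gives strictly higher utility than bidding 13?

560

Others bid (6, 6, 6, 6): truth gives 0; bid 6 gives 7 > 0. Violating.
Others bid (6, 6, 6, 7): truth gives 0; bid 7 gives 6 > 0. Violating.
Others bid (6, 6, 6, 15): truth gives -13; bid 15 gives -2 > -13. Violating.
Others bid (6, 6, 6, 24): truth gives -13; bid 6 gives -6 > -13. Violating.
Others bid (6, 6, 6, 13): truth gives 0; no alternative beats it.
Others bid (6, 6, 7, 13): truth gives 0; no alternative beats it.
(Checking all 625 profiles: 560 have a profitable deviation, 65 do not.)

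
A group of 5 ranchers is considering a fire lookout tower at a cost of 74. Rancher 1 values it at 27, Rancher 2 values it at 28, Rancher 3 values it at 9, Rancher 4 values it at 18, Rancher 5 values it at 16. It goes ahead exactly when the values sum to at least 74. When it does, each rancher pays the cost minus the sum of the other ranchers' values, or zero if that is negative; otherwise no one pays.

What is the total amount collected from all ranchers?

7

Total value 98 ≥ cost 74, so it is built.
Rancher 1: others sum to 71; max(0, 74 - 71) = 3.
Rancher 2: others sum to 70; max(0, 74 - 70) = 4.
Rancher 3: others sum to 89; max(0, 74 - 89) = 0.
Rancher 4: others sum to 80; max(0, 74 - 80) = 0.
Rancher 5: others sum to 82; max(0, 74 - 82) = 0.
Total collected = 3 + 4 + 0 + 0 + 0 = 7.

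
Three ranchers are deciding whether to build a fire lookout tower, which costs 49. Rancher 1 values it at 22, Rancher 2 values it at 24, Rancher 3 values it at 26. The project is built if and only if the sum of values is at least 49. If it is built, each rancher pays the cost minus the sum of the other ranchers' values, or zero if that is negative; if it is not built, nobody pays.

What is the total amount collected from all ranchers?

4

Total value 72 ≥ cost 49, so it is built.
Rancher 1: others sum to 50; max(0, 49 - 50) = 0.
Rancher 2: others sum to 48; max(0, 49 - 48) = 1.
Rancher 3: others sum to 46; max(0, 49 - 46) = 3.
Total collected = 0 + 1 + 3 = 4.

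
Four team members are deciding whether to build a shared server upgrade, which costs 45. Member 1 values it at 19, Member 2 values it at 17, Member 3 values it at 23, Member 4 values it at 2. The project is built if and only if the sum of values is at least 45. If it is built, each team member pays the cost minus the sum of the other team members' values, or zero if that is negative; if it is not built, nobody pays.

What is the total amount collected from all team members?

11

Total value 61 ≥ cost 45, so it is built.
Member 1: others sum to 42; max(0, 45 - 42) = 3.
Member 2: others sum to 44; max(0, 45 - 44) = 1.
Member 3: others sum to 38; max(0, 45 - 38) = 7.
Member 4: others sum to 59; max(0, 45 - 59) = 0.
Total collected = 3 + 1 + 7 + 0 = 11.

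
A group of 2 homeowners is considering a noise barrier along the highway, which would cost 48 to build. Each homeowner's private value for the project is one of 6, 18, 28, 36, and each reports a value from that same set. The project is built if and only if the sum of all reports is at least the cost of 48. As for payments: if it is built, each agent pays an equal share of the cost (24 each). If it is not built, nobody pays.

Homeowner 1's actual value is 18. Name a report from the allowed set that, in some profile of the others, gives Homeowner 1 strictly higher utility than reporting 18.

Suppose Homeowner 2 reports 36.
Report 18: project built, pays 24, utility 18 - 24 = -6.
Report 6: project not built, utility 0.
So reporting 6 beats truth here (0 > -6).

6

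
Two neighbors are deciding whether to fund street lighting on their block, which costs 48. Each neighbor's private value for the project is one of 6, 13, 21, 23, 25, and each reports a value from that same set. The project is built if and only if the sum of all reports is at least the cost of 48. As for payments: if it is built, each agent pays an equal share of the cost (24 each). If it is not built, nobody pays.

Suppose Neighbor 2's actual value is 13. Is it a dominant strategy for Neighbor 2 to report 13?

Yes

Check each profile of the others' reports and compare truth against every alternative report.
Others report (6): truth gives 0, best alternative gives 0.
Others report (13): truth gives 0, best alternative gives 0.
Others report (21): truth gives 0, best alternative gives 0.
Others report (23): truth gives 0, best alternative gives 0.
Others report (25): truth gives 0, best alternative gives 0.
In every case the truthful report is at least as good as any alternative, so it is a dominant strategy.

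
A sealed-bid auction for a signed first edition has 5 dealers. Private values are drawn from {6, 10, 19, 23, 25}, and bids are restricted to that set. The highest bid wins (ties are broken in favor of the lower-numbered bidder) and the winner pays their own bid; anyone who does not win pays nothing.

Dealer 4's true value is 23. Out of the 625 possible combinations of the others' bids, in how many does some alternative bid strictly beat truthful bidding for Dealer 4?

24

Others bid (6, 6, 6, 6): truth gives 0; bid 10 gives 13 > 0. Violating.
Others bid (6, 6, 6, 10): truth gives 0; bid 10 gives 13 > 0. Violating.
Others bid (6, 6, 6, 19): truth gives 0; bid 19 gives 4 > 0. Violating.
Others bid (6, 6, 10, 6): truth gives 0; bid 19 gives 4 > 0. Violating.
Others bid (6, 6, 6, 23): truth gives 0; no alternative beats it.
Others bid (6, 6, 6, 25): truth gives 0; no alternative beats it.
(Checking all 625 profiles: 24 have a profitable deviation, 601 do not.)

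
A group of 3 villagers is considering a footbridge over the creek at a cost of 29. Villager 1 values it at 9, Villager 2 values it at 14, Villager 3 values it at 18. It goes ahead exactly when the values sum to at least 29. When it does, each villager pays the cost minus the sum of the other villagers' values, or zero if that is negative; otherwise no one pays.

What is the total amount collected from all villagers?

8

Total value 41 ≥ cost 29, so it is built.
Villager 1: others sum to 32; max(0, 29 - 32) = 0.
Villager 2: others sum to 27; max(0, 29 - 27) = 2.
Villager 3: others sum to 23; max(0, 29 - 23) = 6.
Total collected = 0 + 2 + 6 = 8.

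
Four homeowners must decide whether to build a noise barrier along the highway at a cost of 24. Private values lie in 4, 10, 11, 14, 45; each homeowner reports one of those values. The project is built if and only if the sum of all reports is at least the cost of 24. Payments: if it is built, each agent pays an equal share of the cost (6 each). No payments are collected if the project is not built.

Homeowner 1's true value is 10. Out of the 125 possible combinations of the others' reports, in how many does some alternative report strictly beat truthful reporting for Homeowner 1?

Others report (4, 4, 4): truth gives 0; report 14 gives 4 > 0. Violating.
Others report (4, 4, 10): truth gives 4; no alternative beats it.
Others report (4, 4, 11): truth gives 4; no alternative beats it.
(Checking all 125 profiles: 1 has a profitable deviation, 124 do not.)

1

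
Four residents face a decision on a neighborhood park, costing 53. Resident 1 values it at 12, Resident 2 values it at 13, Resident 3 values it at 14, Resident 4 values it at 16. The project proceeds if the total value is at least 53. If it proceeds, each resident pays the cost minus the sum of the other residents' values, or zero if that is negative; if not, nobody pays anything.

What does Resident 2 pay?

Total value 55 ≥ cost 53, so the project is built.
The other residents' values sum to 42.
Cost minus that sum is 53 - 42 = 11.

11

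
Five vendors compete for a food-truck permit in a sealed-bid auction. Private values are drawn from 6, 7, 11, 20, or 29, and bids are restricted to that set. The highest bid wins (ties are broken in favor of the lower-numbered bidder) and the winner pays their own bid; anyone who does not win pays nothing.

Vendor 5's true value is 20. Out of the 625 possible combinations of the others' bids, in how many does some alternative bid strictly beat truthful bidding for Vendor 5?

Others bid (6, 6, 6, 6): truth gives 0; bid 7 gives 13 > 0. Violating.
Others bid (6, 6, 6, 7): truth gives 0; bid 11 gives 9 > 0. Violating.
Others bid (6, 6, 7, 6): truth gives 0; bid 11 gives 9 > 0. Violating.
Others bid (6, 6, 7, 7): truth gives 0; bid 11 gives 9 > 0. Violating.
Others bid (6, 6, 6, 11): truth gives 0; no alternative beats it.
Others bid (6, 6, 6, 20): truth gives 0; no alternative beats it.
(Checking all 625 profiles: 16 have a profitable deviation, 609 do not.)

16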